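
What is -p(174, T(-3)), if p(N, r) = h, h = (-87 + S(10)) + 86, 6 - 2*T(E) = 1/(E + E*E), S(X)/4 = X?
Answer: -39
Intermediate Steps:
S(X) = 4*X
T(E) = 3 - 1/(2*(E + E²)) (T(E) = 3 - 1/(2*(E + E*E)) = 3 - 1/(2*(E + E²)))
h = 39 (h = (-87 + 4*10) + 86 = (-87 + 40) + 86 = -47 + 86 = 39)
p(N, r) = 39
-p(174, T(-3)) = -1*39 = -39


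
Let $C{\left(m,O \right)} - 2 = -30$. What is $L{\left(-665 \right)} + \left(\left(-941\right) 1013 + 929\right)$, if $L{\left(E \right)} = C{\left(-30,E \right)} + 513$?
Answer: $-951819$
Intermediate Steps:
$C{\left(m,O \right)} = -28$ ($C{\left(m,O \right)} = 2 - 30 = -28$)
$L{\left(E \right)} = 485$ ($L{\left(E \right)} = -28 + 513 = 485$)
$L{\left(-665 \right)} + \left(\left(-941\right) 1013 + 929\right) = 485 + \left(\left(-941\right) 1013 + 929\right) = 485 + \left(-953233 + 929\right) = 485 - 952304 = -951819$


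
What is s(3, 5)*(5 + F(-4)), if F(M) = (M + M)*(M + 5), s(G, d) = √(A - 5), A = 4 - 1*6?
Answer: -3*I*√7 ≈ -7.9373*I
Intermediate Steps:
A = -2 (A = 4 - 6 = -2)
s(G, d) = I*√7 (s(G, d) = √(-2 - 5) = √(-7) = I*√7)
F(M) = 2*M*(5 + M) (F(M) = (2*M)*(5 + M) = 2*M*(5 + M))
s(3, 5)*(5 + F(-4)) = (I*√7)*(5 + 2*(-4)*(5 - 4)) = (I*√7)*(5 + 2*(-4)*1) = (I*√7)*(5 - 8) = (I*√7)*(-3) = -3*I*√7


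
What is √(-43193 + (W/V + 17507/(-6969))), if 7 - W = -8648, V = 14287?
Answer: I*√428208767400565985379/99566103 ≈ 207.83*I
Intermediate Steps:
W = 8655 (W = 7 - 1*(-8648) = 7 + 8648 = 8655)
√(-43193 + (W/V + 17507/(-6969))) = √(-43193 + (8655/14287 + 17507/(-6969))) = √(-43193 + (8655*(1/14287) + 17507*(-1/6969))) = √(-43193 + (8655/14287 - 17507/6969)) = √(-43193 - 189805814/99566103) = √(-4300748492693/99566103) = I*√428208767400565985379/99566103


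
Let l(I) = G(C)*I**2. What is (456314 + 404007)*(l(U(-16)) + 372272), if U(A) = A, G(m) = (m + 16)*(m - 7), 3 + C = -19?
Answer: 358595557936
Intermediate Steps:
C = -22 (C = -3 - 19 = -22)
G(m) = (-7 + m)*(16 + m) (G(m) = (16 + m)*(-7 + m) = (-7 + m)*(16 + m))
l(I) = 174*I**2 (l(I) = (-112 + (-22)**2 + 9*(-22))*I**2 = (-112 + 484 - 198)*I**2 = 174*I**2)
(456314 + 404007)*(l(U(-16)) + 372272) = (456314 + 404007)*(174*(-16)**2 + 372272) = 860321*(174*256 + 372272) = 860321*(44544 + 372272) = 860321*416816 = 358595557936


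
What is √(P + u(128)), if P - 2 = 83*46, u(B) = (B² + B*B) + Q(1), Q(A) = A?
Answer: √36589 ≈ 191.28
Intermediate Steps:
u(B) = 1 + 2*B² (u(B) = (B² + B*B) + 1 = (B² + B²) + 1 = 2*B² + 1 = 1 + 2*B²)
P = 3820 (P = 2 + 83*46 = 2 + 3818 = 3820)
√(P + u(128)) = √(3820 + (1 + 2*128²)) = √(3820 + (1 + 2*16384)) = √(3820 + (1 + 32768)) = √(3820 + 32769) = √36589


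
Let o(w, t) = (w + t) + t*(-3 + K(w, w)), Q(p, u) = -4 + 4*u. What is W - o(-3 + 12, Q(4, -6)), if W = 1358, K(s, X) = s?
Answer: 1545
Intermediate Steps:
o(w, t) = t + w + t*(-3 + w) (o(w, t) = (w + t) + t*(-3 + w) = (t + w) + t*(-3 + w) = t + w + t*(-3 + w))
W - o(-3 + 12, Q(4, -6)) = 1358 - ((-3 + 12) - 2*(-4 + 4*(-6)) + (-4 + 4*(-6))*(-3 + 12)) = 1358 - (9 - 2*(-4 - 24) + (-4 - 24)*9) = 1358 - (9 - 2*(-28) - 28*9) = 1358 - (9 + 56 - 252) = 1358 - 1*(-187) = 1358 + 187 = 1545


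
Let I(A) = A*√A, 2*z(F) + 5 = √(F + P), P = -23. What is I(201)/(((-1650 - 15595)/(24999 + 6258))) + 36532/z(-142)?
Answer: -36532/19 - 6282657*√201/17245 - 36532*I*√165/95 ≈ -7087.8 - 4939.6*I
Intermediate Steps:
z(F) = -5/2 + √(-23 + F)/2 (z(F) = -5/2 + √(F - 23)/2 = -5/2 + √(-23 + F)/2)
I(A) = A^(3/2)
I(201)/(((-1650 - 15595)/(24999 + 6258))) + 36532/z(-142) = 201^(3/2)/(((-1650 - 15595)/(24999 + 6258))) + 36532/(-5/2 + √(-23 - 142)/2) = (201*√201)/((-17245/31257)) + 36532/(-5/2 + √(-165)/2) = (201*√201)/((-17245*1/31257)) + 36532/(-5/2 + (I*√165)/2) = (201*√201)/(-17245/31257) + 36532/(-5/2 + I*√165/2) = (201*√201)*(-31257/17245) + 36532/(-5/2 + I*√165/2) = -6282657*√201/17245 + 36532/(-5/2 + I*√165/2) = 36532/(-5/2 + I*√165/2) - 6282657*√201/17245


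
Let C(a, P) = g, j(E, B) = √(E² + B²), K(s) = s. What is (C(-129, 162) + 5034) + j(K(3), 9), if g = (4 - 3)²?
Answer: 5035 + 3*√10 ≈ 5044.5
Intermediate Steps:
j(E, B) = √(B² + E²)
g = 1 (g = 1² = 1)
C(a, P) = 1
(C(-129, 162) + 5034) + j(K(3), 9) = (1 + 5034) + √(9² + 3²) = 5035 + √(81 + 9) = 5035 + √90 = 5035 + 3*√10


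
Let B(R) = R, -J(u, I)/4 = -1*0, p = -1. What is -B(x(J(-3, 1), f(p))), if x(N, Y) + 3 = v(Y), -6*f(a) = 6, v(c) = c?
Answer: 4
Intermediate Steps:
f(a) = -1 (f(a) = -⅙*6 = -1)
J(u, I) = 0 (J(u, I) = -(-4)*0 = -4*0 = 0)
x(N, Y) = -3 + Y
-B(x(J(-3, 1), f(p))) = -(-3 - 1) = -1*(-4) = 4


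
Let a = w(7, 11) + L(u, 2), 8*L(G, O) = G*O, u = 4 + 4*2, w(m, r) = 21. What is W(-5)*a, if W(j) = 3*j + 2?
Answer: -312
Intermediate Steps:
u = 12 (u = 4 + 8 = 12)
W(j) = 2 + 3*j
L(G, O) = G*O/8 (L(G, O) = (G*O)/8 = G*O/8)
a = 24 (a = 21 + (⅛)*12*2 = 21 + 3 = 24)
W(-5)*a = (2 + 3*(-5))*24 = (2 - 15)*24 = -13*24 = -312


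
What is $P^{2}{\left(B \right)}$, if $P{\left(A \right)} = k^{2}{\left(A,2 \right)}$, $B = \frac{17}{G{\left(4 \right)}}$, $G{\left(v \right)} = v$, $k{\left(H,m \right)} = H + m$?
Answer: $\frac{390625}{256} \approx 1525.9$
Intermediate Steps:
$B = \frac{17}{4} \approx 4.25$
$P{\left(A \right)} = \left(2 + A\right)^{2}$ ($P{\left(A \right)} = \left(A + 2\right)^{2} = \left(2 + A\right)^{2}$)
$P^{2}{\left(B \right)} = \left(\left(2 + \frac{17}{4}\right)^{2}\right)^{2} = \left(\left(\frac{25}{4}\right)^{2}\right)^{2} = \left(\frac{625}{16}\right)^{2} = \frac{390625}{256}$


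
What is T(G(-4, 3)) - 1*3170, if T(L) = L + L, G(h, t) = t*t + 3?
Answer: -3146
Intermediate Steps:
G(h, t) = 3 + t**2 (G(h, t) = t**2 + 3 = 3 + t**2)
T(L) = 2*L
T(G(-4, 3)) - 1*3170 = 2*(3 + 3**2) - 1*3170 = 2*(3 + 9) - 3170 = 2*12 - 3170 = 24 - 3170 = -3146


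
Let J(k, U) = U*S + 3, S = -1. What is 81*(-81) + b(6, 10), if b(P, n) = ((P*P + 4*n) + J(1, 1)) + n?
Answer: -6473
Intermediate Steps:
J(k, U) = 3 - U (J(k, U) = U*(-1) + 3 = -U + 3 = 3 - U)
b(P, n) = 2 + P² + 5*n (b(P, n) = ((P*P + 4*n) + (3 - 1*1)) + n = ((P² + 4*n) + (3 - 1)) + n = ((P² + 4*n) + 2) + n = (2 + P² + 4*n) + n = 2 + P² + 5*n)
81*(-81) + b(6, 10) = 81*(-81) + (2 + 6² + 5*10) = -6561 + (2 + 36 + 50) = -6561 + 88 = -6473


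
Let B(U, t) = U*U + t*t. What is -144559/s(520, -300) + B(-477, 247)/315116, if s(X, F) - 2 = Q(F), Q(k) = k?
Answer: 5704854771/11738071 ≈ 486.01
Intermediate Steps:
s(X, F) = 2 + F
B(U, t) = U**2 + t**2
-144559/s(520, -300) + B(-477, 247)/315116 = -144559/(2 - 300) + ((-477)**2 + 247**2)/315116 = -144559/(-298) + (227529 + 61009)*(1/315116) = -144559*(-1/298) + 288538*(1/315116) = 144559/298 + 144269/157558 = 5704854771/11738071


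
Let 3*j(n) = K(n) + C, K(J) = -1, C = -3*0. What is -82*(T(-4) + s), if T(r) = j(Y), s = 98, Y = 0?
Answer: -24026/3 ≈ -8008.7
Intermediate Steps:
C = 0
j(n) = -⅓ (j(n) = (-1 + 0)/3 = (⅓)*(-1) = -⅓)
T(r) = -⅓
-82*(T(-4) + s) = -82*(-⅓ + 98) = -82*293/3 = -24026/3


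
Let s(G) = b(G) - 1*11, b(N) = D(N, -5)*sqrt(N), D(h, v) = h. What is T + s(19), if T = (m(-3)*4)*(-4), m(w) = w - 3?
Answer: 85 + 19*sqrt(19) ≈ 167.82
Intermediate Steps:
m(w) = -3 + w
T = 96 (T = ((-3 - 3)*4)*(-4) = -6*4*(-4) = -24*(-4) = 96)
b(N) = N**(3/2) (b(N) = N*sqrt(N) = N**(3/2))
s(G) = -11 + G**(3/2) (s(G) = G**(3/2) - 1*11 = G**(3/2) - 11 = -11 + G**(3/2))
T + s(19) = 96 + (-11 + 19**(3/2)) = 96 + (-11 + 19*sqrt(19)) = 85 + 19*sqrt(19)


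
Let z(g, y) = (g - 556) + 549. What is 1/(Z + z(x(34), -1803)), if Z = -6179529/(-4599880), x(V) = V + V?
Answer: 4599880/286772209 ≈ 0.016040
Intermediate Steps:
x(V) = 2*V
z(g, y) = -7 + g (z(g, y) = (-556 + g) + 549 = -7 + g)
Z = 6179529/4599880 (Z = -6179529*(-1/4599880) = 6179529/4599880 ≈ 1.3434)
1/(Z + z(x(34), -1803)) = 1/(6179529/4599880 + (-7 + 2*34)) = 1/(6179529/4599880 + (-7 + 68)) = 1/(6179529/4599880 + 61) = 1/(286772209/4599880) = 4599880/286772209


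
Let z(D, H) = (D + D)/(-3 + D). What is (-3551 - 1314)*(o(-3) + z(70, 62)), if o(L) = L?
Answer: 296765/67 ≈ 4429.3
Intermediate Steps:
z(D, H) = 2*D/(-3 + D) (z(D, H) = (2*D)/(-3 + D) = 2*D/(-3 + D))
(-3551 - 1314)*(o(-3) + z(70, 62)) = (-3551 - 1314)*(-3 + 2*70/(-3 + 70)) = -4865*(-3 + 2*70/67) = -4865*(-3 + 2*70*(1/67)) = -4865*(-3 + 140/67) = -4865*(-61/67) = 296765/67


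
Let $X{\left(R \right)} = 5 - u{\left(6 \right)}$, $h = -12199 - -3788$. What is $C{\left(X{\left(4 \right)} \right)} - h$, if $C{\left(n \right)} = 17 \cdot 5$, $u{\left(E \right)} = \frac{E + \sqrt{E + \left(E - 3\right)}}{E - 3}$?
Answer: $8496$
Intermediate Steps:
$u{\left(E \right)} = \frac{E + \sqrt{-3 + 2 E}}{-3 + E}$ ($u{\left(E \right)} = \frac{E + \sqrt{E + \left(-3 + E\right)}}{-3 + E} = \frac{E + \sqrt{-3 + 2 E}}{-3 + E}$)
$h = -8411$ ($h = -12199 + 3788 = -8411$)
$X{\left(R \right)} = 2$ ($X{\left(R \right)} = 5 - \frac{6 + \sqrt{-3 + 2 \cdot 6}}{-3 + 6} = 5 - \frac{6 + \sqrt{-3 + 12}}{3} = 5 - \frac{6 + \sqrt{9}}{3} = 5 - \frac{6 + 3}{3} = 5 - \frac{1}{3} \cdot 9 = 5 - 3 = 2$)
$C{\left(n \right)} = 85$
$C{\left(X{\left(4 \right)} \right)} - h = 85 - -8411 = 85 + 8411 = 8496$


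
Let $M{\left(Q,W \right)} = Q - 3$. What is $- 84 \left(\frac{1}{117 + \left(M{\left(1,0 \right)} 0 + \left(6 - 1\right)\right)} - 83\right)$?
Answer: $\frac{425250}{61} \approx 6971.3$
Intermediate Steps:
$M{\left(Q,W \right)} = -3 + Q$
$- 84 \left(\frac{1}{117 + \left(M{\left(1,0 \right)} 0 + \left(6 - 1\right)\right)} - 83\right) = - 84 \left(\frac{1}{117 + \left(\left(-3 + 1\right) 0 + \left(6 - 1\right)\right)} - 83\right) = - 84 \left(\frac{1}{117 + \left(\left(-2\right) 0 + \left(6 - 1\right)\right)} - 83\right) = - 84 \left(\frac{1}{117 + \left(0 + 5\right)} - 83\right) = - 84 \left(\frac{1}{117 + 5} - 83\right) = - 84 \left(\frac{1}{122} - 83\right) = \left(-84\right) \left(- \frac{10125}{122}\right) = \frac{425250}{61}$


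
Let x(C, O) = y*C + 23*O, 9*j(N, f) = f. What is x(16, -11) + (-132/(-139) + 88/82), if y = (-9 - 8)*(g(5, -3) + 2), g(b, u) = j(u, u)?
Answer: -12041597/17097 ≈ -704.31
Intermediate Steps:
j(N, f) = f/9
g(b, u) = u/9
y = -85/3 (y = (-9 - 8)*((⅑)*(-3) + 2) = -17*(-⅓ + 2) = -17*5/3 = -85/3 ≈ -28.333)
x(C, O) = 23*O - 85*C/3 (x(C, O) = -85*C/3 + 23*O = 23*O - 85*C/3)
x(16, -11) + (-132/(-139) + 88/82) = (23*(-11) - 85/3*16) + (-132/(-139) + 88/82) = (-253 - 1360/3) + (-132*(-1/139) + 88*(1/82)) = -2119/3 + (132/139 + 44/41) = -2119/3 + 11528/5699 = -12041597/17097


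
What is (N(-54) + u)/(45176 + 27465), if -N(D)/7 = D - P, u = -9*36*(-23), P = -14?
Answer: 7732/72641 ≈ 0.10644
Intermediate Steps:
u = 7452 (u = -324*(-23) = 7452)
N(D) = -98 - 7*D (N(D) = -7*(D - 1*(-14)) = -7*(D + 14) = -7*(14 + D) = -98 - 7*D)
(N(-54) + u)/(45176 + 27465) = ((-98 - 7*(-54)) + 7452)/(45176 + 27465) = ((-98 + 378) + 7452)/72641 = (280 + 7452)*(1/72641) = 7732*(1/72641) = 7732/72641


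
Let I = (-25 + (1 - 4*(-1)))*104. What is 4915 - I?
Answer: 6995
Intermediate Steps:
I = -2080 (I = (-25 + (1 + 4))*104 = (-25 + 5)*104 = -20*104 = -2080)
4915 - I = 4915 - 1*(-2080) = 4915 + 2080 = 6995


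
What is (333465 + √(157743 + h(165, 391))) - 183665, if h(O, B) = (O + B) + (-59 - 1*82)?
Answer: 149800 + √158158 ≈ 1.5020e+5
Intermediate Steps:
h(O, B) = -141 + B + O (h(O, B) = (B + O) + (-59 - 82) = (B + O) - 141 = -141 + B + O)
(333465 + √(157743 + h(165, 391))) - 183665 = (333465 + √(157743 + (-141 + 391 + 165))) - 183665 = (333465 + √(157743 + 415)) - 183665 = (333465 + √158158) - 183665 = 149800 + √158158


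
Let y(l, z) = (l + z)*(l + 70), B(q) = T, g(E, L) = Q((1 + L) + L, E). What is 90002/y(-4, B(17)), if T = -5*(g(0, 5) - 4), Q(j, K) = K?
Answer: 4091/48 ≈ 85.229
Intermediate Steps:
g(E, L) = E
T = 20 (T = -5*(0 - 4) = -5*(-4) = 20)
B(q) = 20
y(l, z) = (70 + l)*(l + z) (y(l, z) = (l + z)*(70 + l) = (70 + l)*(l + z))
90002/y(-4, B(17)) = 90002/((-4)**2 + 70*(-4) + 70*20 - 4*20) = 90002/(16 - 280 + 1400 - 80) = 90002/1056 = 90002*(1/1056) = 4091/48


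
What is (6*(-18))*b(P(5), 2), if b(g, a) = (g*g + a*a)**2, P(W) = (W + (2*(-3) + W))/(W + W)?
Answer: -1168128/625 ≈ -1869.0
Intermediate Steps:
P(W) = (-6 + 2*W)/(2*W) (P(W) = (W + (-6 + W))/((2*W)) = (-6 + 2*W)*(1/(2*W)) = (-6 + 2*W)/(2*W))
b(g, a) = (a**2 + g**2)**2 (b(g, a) = (g**2 + a**2)**2 = (a**2 + g**2)**2)
(6*(-18))*b(P(5), 2) = (6*(-18))*(2**2 + ((-3 + 5)/5)**2)**2 = -108*(4 + ((1/5)*2)**2)**2 = -108*(4 + (2/5)**2)**2 = -108*(4 + 4/25)**2 = -108*(104/25)**2 = -108*10816/625 = -1168128/625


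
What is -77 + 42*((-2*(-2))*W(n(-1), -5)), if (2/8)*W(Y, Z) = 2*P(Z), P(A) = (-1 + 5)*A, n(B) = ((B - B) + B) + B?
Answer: -26957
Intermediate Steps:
n(B) = 2*B (n(B) = (0 + B) + B = B + B = 2*B)
P(A) = 4*A
W(Y, Z) = 32*Z (W(Y, Z) = 4*(2*(4*Z)) = 4*(8*Z) = 32*Z)
-77 + 42*((-2*(-2))*W(n(-1), -5)) = -77 + 42*((-2*(-2))*(32*(-5))) = -77 + 42*(4*(-160)) = -77 + 42*(-640) = -77 - 26880 = -26957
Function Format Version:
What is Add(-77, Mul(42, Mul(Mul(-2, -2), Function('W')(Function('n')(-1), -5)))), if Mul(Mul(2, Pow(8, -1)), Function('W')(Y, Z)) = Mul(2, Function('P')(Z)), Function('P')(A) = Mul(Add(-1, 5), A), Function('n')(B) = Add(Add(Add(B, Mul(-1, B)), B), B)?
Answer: -26957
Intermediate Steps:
Function('n')(B) = Mul(2, B) (Function('n')(B) = Add(Add(0, B), B) = Add(B, B) = Mul(2, B))
Function('P')(A) = Mul(4, A)
Function('W')(Y, Z) = Mul(32, Z) (Function('W')(Y, Z) = Mul(4, Mul(2, Mul(4, Z))) = Mul(4, Mul(8, Z)) = Mul(32, Z))
Add(-77, Mul(42, Mul(Mul(-2, -2), Function('W')(Function('n')(-1), -5)))) = Add(-77, Mul(42, Mul(Mul(-2, -2), Mul(32, -5)))) = Add(-77, Mul(42, Mul(4, -160))) = Add(-77, Mul(42, -640)) = Add(-77, -26880) = -26957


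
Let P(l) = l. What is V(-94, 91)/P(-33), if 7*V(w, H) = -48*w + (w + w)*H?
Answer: 12596/231 ≈ 54.528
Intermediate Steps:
V(w, H) = -48*w/7 + 2*H*w/7 (V(w, H) = (-48*w + (w + w)*H)/7 = (-48*w + (2*w)*H)/7 = (-48*w + 2*H*w)/7 = -48*w/7 + 2*H*w/7)
V(-94, 91)/P(-33) = ((2/7)*(-94)*(-24 + 91))/(-33) = ((2/7)*(-94)*67)*(-1/33) = -12596/7*(-1/33) = 12596/231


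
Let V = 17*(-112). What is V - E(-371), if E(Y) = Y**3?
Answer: 51062907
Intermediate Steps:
V = -1904
V - E(-371) = -1904 - 1*(-371)**3 = -1904 - 1*(-51064811) = -1904 + 51064811 = 51062907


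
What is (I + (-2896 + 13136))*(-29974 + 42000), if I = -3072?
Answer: 86202368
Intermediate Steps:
(I + (-2896 + 13136))*(-29974 + 42000) = (-3072 + (-2896 + 13136))*(-29974 + 42000) = (-3072 + 10240)*12026 = 7168*12026 = 86202368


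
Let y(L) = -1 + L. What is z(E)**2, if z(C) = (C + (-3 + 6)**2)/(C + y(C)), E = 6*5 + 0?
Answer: 1521/3481 ≈ 0.43694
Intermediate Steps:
E = 30 (E = 30 + 0 = 30)
z(C) = (9 + C)/(-1 + 2*C) (z(C) = (C + (-3 + 6)**2)/(C + (-1 + C)) = (C + 3**2)/(-1 + 2*C) = (C + 9)/(-1 + 2*C) = (9 + C)/(-1 + 2*C))
z(E)**2 = ((9 + 30)/(-1 + 2*30))**2 = (39/(-1 + 60))**2 = (39/59)**2 = 1521/3481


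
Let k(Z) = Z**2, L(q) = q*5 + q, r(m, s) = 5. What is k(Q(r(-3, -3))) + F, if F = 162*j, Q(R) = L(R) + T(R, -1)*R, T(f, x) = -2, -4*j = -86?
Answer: 3883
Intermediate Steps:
j = 43/2 (j = -1/4*(-86) = 43/2 ≈ 21.500)
L(q) = 6*q (L(q) = 5*q + q = 6*q)
Q(R) = 4*R (Q(R) = 6*R - 2*R = 4*R)
F = 3483 (F = 162*(43/2) = 3483)
k(Q(r(-3, -3))) + F = (4*5)**2 + 3483 = 20**2 + 3483 = 400 + 3483 = 3883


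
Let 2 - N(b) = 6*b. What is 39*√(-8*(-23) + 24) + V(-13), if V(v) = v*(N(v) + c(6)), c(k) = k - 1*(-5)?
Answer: -1183 + 156*√13 ≈ -620.53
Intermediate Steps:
N(b) = 2 - 6*b
c(k) = 5 + k (c(k) = k + 5 = 5 + k)
V(v) = v*(13 - 6*v) (V(v) = v*((2 - 6*v) + (5 + 6)) = v*((2 - 6*v) + 11) = v*(13 - 6*v))
39*√(-8*(-23) + 24) + V(-13) = 39*√(-8*(-23) + 24) - 13*(13 - 6*(-13)) = 39*√(184 + 24) - 13*(13 + 78) = 39*√208 - 13*91 = 39*(4*√13) - 1183 = 156*√13 - 1183 = -1183 + 156*√13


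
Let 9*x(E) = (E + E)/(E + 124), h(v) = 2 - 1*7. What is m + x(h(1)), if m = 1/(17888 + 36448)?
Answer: -180763/19397952 ≈ -0.0093187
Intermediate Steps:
h(v) = -5 (h(v) = 2 - 7 = -5)
m = 1/54336 ≈ 1.8404e-5
x(E) = 2*E/(9*(124 + E)) (x(E) = ((E + E)/(E + 124))/9 = ((2*E)/(124 + E))/9 = (2*E/(124 + E))/9 = 2*E/(9*(124 + E)))
m + x(h(1)) = 1/54336 + (2/9)*(-5)/(124 - 5) = 1/54336 + (2/9)*(-5)/119 = 1/54336 + (2/9)*(-5)*(1/119) = 1/54336 - 10/1071 = -180763/19397952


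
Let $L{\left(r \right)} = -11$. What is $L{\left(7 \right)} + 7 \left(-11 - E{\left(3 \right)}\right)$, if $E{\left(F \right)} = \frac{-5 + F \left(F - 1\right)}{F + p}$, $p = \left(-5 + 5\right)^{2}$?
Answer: $- \frac{271}{3} \approx -90.333$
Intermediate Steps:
$p = 0$ ($p = 0^{2} = 0$)
$E{\left(F \right)} = \frac{-5 + F \left(-1 + F\right)}{F}$ ($E{\left(F \right)} = \frac{-5 + F \left(F - 1\right)}{F + 0} = \frac{-5 + F \left(-1 + F\right)}{F}$)
$L{\left(7 \right)} + 7 \left(-11 - E{\left(3 \right)}\right) = -11 + 7 \left(-11 - \left(-1 + 3 - \frac{5}{3}\right)\right) = -11 + 7 \left(-11 - \frac{1}{3}\right) = -11 + 7 \left(- \frac{34}{3}\right) = -11 - \frac{238}{3} = - \frac{271}{3}$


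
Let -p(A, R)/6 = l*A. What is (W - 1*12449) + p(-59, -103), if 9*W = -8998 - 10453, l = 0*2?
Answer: -131492/9 ≈ -14610.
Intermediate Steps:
l = 0
W = -19451/9 (W = (-8998 - 10453)/9 = (⅑)*(-19451) = -19451/9 ≈ -2161.2)
p(A, R) = 0 (p(A, R) = -0*A = -6*0 = 0)
(W - 1*12449) + p(-59, -103) = (-19451/9 - 1*12449) + 0 = (-19451/9 - 12449) + 0 = -131492/9 + 0 = -131492/9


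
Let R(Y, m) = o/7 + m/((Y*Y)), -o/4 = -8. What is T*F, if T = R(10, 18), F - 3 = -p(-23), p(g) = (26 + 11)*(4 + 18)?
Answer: -1348693/350 ≈ -3853.4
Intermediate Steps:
p(g) = 814 (p(g) = 37*22 = 814)
o = 32 (o = -4*(-8) = 32)
R(Y, m) = 32/7 + m/Y**2 (R(Y, m) = 32/7 + m/((Y*Y)) = 32*(1/7) + m/(Y**2) = 32/7 + m/Y**2)
F = -811 (F = 3 - 1*814 = 3 - 814 = -811)
T = 1663/350 (T = 32/7 + 18/10**2 = 32/7 + 18*(1/100) = 32/7 + 9/50 = 1663/350 ≈ 4.7514)
T*F = (1663/350)*(-811) = -1348693/350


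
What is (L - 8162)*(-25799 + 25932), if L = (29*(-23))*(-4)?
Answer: -730702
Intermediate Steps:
L = 2668 (L = -667*(-4) = 2668)
(L - 8162)*(-25799 + 25932) = (2668 - 8162)*(-25799 + 25932) = -5494*133 = -730702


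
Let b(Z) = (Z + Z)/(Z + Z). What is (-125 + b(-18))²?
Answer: 15376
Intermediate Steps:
b(Z) = 1 (b(Z) = (2*Z)/((2*Z)) = (2*Z)*(1/(2*Z)) = 1)
(-125 + b(-18))² = (-125 + 1)² = (-124)² = 15376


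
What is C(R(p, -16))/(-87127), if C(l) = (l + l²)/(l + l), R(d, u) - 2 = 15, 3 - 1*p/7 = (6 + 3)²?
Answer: -9/87127 ≈ -0.00010330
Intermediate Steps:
p = -546 (p = 21 - 7*(6 + 3)² = 21 - 7*9² = 21 - 7*81 = 21 - 567 = -546)
R(d, u) = 17 (R(d, u) = 2 + 15 = 17)
C(l) = (l + l²)/(2*l) (C(l) = (l + l²)/((2*l)) = (l + l²)*(1/(2*l)) = (l + l²)/(2*l))
C(R(p, -16))/(-87127) = (½ + (½)*17)/(-87127) = (½ + 17/2)*(-1/87127) = 9*(-1/87127) = -9/87127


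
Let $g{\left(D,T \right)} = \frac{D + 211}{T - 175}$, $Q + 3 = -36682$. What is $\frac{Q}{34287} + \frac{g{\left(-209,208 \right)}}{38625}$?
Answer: $- \frac{1416956047}{1324335375} \approx -1.0699$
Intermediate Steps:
$Q = -36685$ ($Q = -3 - 36682 = -36685$)
$g{\left(D,T \right)} = \frac{211 + D}{-175 + T}$
$\frac{Q}{34287} + \frac{g{\left(-209,208 \right)}}{38625} = - \frac{36685}{34287} + \frac{\frac{1}{-175 + 208} \left(211 - 209\right)}{38625} = \left(-36685\right) \frac{1}{34287} + \frac{1}{33} \cdot 2 \cdot \frac{1}{38625} = - \frac{3335}{3117} + \frac{1}{33} \cdot 2 \cdot \frac{1}{38625} = - \frac{3335}{3117} + \frac{2}{33} \cdot \frac{1}{38625} = - \frac{3335}{3117} + \frac{2}{1274625} = - \frac{1416956047}{1324335375}$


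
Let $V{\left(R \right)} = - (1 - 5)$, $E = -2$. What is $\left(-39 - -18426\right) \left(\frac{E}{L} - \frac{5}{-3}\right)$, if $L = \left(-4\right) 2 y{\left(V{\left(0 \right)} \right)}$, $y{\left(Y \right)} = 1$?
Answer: $\frac{140967}{4} \approx 35242.0$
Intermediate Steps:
$V{\left(R \right)} = 4$ ($V{\left(R \right)} = \left(-1\right) \left(-4\right) = 4$)
$L = -8$ ($L = \left(-4\right) 2 \cdot 1 = \left(-8\right) 1 = -8$)
$\left(-39 - -18426\right) \left(\frac{E}{L} - \frac{5}{-3}\right) = \left(-39 - -18426\right) \left(- \frac{2}{-8} - \frac{5}{-3}\right) = \left(-39 + 18426\right) \left(\left(-2\right) \left(- \frac{1}{8}\right) - - \frac{5}{3}\right) = 18387 \left(\frac{1}{4} + \frac{5}{3}\right) = 18387 \cdot \frac{23}{12} = \frac{140967}{4}$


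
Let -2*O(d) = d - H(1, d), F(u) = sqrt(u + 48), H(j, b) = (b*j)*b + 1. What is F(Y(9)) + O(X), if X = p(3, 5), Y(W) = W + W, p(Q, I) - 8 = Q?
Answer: 111/2 + sqrt(66) ≈ 63.624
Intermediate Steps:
p(Q, I) = 8 + Q
Y(W) = 2*W
X = 11 (X = 8 + 3 = 11)
H(j, b) = 1 + j*b**2 (H(j, b) = j*b**2 + 1 = 1 + j*b**2)
F(u) = sqrt(48 + u)
O(d) = 1/2 + d**2/2 - d/2 (O(d) = -(d - (1 + 1*d**2))/2 = -(d - (1 + d**2))/2 = -(d + (-1 - d**2))/2 = -(-1 + d - d**2)/2 = 1/2 + d**2/2 - d/2)
F(Y(9)) + O(X) = sqrt(48 + 2*9) + (1/2 + (1/2)*11**2 - 1/2*11) = sqrt(48 + 18) + (1/2 + (1/2)*121 - 11/2) = sqrt(66) + (1/2 + 121/2 - 11/2) = sqrt(66) + 111/2 = 111/2 + sqrt(66)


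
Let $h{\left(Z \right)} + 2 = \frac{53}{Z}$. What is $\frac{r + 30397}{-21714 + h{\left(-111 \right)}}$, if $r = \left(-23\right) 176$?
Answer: $- \frac{2924739}{2410529} \approx -1.2133$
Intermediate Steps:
$h{\left(Z \right)} = -2 + \frac{53}{Z}$
$r = -4048$
$\frac{r + 30397}{-21714 + h{\left(-111 \right)}} = \frac{-4048 + 30397}{-21714 - \left(2 - \frac{53}{-111}\right)} = \frac{26349}{-21714 + \left(-2 + 53 \left(- \frac{1}{111}\right)\right)} = \frac{26349}{-21714 - \frac{275}{111}} = \frac{26349}{- \frac{2410529}{111}} = 26349 \left(- \frac{111}{2410529}\right) = - \frac{2924739}{2410529}$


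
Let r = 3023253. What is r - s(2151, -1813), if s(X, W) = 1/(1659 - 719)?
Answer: 2841857819/940 ≈ 3.0233e+6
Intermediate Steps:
s(X, W) = 1/940
r - s(2151, -1813) = 3023253 - 1*1/940 = 3023253 - 1/940 = 2841857819/940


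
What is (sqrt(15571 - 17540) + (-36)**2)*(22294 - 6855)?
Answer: 20008944 + 15439*I*sqrt(1969) ≈ 2.0009e+7 + 6.8508e+5*I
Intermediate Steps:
(sqrt(15571 - 17540) + (-36)**2)*(22294 - 6855) = (sqrt(-1969) + 1296)*15439 = (I*sqrt(1969) + 1296)*15439 = (1296 + I*sqrt(1969))*15439 = 20008944 + 15439*I*sqrt(1969)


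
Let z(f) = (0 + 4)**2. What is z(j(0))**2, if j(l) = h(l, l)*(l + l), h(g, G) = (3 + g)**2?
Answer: 256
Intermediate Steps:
j(l) = 2*l*(3 + l)**2 (j(l) = (3 + l)**2*(l + l) = (3 + l)**2*(2*l) = 2*l*(3 + l)**2)
z(f) = 16 (z(f) = 4**2 = 16)
z(j(0))**2 = 16**2 = 256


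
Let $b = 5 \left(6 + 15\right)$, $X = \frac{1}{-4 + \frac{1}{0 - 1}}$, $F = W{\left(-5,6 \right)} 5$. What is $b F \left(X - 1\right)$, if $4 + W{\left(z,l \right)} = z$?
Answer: $5670$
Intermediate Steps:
$W{\left(z,l \right)} = -4 + z$
$F = -45$ ($F = \left(-4 - 5\right) 5 = \left(-9\right) 5 = -45$)
$X = - \frac{1}{5}$ ($X = \frac{1}{-4 + \frac{1}{-1}} = \frac{1}{-4 - 1} = \frac{1}{-5} = - \frac{1}{5} \approx -0.2$)
$b = 105$ ($b = 5 \cdot 21 = 105$)
$b F \left(X - 1\right) = 105 \left(- 45 \left(- \frac{1}{5} - 1\right)\right) = 105 \left(\left(-45\right) \left(- \frac{6}{5}\right)\right) = 105 \cdot 54 = 5670$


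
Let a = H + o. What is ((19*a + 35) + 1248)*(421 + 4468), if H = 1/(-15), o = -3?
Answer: 89815819/15 ≈ 5.9877e+6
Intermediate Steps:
H = -1/15 ≈ -0.066667
a = -46/15 (a = -1/15 - 3 = -46/15 ≈ -3.0667)
((19*a + 35) + 1248)*(421 + 4468) = ((19*(-46/15) + 35) + 1248)*(421 + 4468) = ((-874/15 + 35) + 1248)*4889 = (-349/15 + 1248)*4889 = (18371/15)*4889 = 89815819/15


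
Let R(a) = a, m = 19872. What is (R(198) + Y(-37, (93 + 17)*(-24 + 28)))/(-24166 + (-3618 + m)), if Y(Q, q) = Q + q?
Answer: -601/7912 ≈ -0.075961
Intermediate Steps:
(R(198) + Y(-37, (93 + 17)*(-24 + 28)))/(-24166 + (-3618 + m)) = (198 + (-37 + (93 + 17)*(-24 + 28)))/(-24166 + (-3618 + 19872)) = (198 + (-37 + 110*4))/(-24166 + 16254) = (198 + (-37 + 440))/(-7912) = (198 + 403)*(-1/7912) = 601*(-1/7912) = -601/7912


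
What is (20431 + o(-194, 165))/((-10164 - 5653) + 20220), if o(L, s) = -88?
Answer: 20343/4403 ≈ 4.6203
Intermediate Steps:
(20431 + o(-194, 165))/((-10164 - 5653) + 20220) = (20431 - 88)/((-10164 - 5653) + 20220) = 20343/(-15817 + 20220) = 20343/4403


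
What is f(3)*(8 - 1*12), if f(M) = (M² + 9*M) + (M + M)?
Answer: -168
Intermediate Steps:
f(M) = M² + 11*M (f(M) = (M² + 9*M) + 2*M = M² + 11*M)
f(3)*(8 - 1*12) = (3*(11 + 3))*(8 - 1*12) = (3*14)*(8 - 12) = 42*(-4) = -168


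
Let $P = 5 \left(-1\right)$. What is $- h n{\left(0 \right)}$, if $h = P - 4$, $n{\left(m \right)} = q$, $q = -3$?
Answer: $-27$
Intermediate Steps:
$P = -5$
$n{\left(m \right)} = -3$
$h = -9$ ($h = -5 - 4 = -9$)
$- h n{\left(0 \right)} = \left(-1\right) \left(-9\right) \left(-3\right) = 9 \left(-3\right) = -27$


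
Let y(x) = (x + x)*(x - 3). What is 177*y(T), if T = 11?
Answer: 31152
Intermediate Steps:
y(x) = 2*x*(-3 + x) (y(x) = (2*x)*(-3 + x) = 2*x*(-3 + x))
177*y(T) = 177*(2*11*(-3 + 11)) = 177*(2*11*8) = 177*176 = 31152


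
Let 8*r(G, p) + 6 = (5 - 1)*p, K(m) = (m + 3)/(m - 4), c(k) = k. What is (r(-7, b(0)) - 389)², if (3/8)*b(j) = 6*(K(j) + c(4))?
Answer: 2117025/16 ≈ 1.3231e+5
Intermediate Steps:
K(m) = (3 + m)/(-4 + m)
b(j) = 64 + 16*(3 + j)/(-4 + j) (b(j) = 8*(6*((3 + j)/(-4 + j) + 4))/3 = 8*(6*(4 + (3 + j)/(-4 + j)))/3 = 8*(24 + 6*(3 + j)/(-4 + j))/3 = 64 + 16*(3 + j)/(-4 + j))
r(G, p) = -¾ + p/2 (r(G, p) = -¾ + ((5 - 1)*p)/8 = -¾ + (4*p)/8 = -¾ + p/2)
(r(-7, b(0)) - 389)² = ((-¾ + (16*(-13 + 5*0)/(-4 + 0))/2) - 389)² = ((-¾ + (16*(-13 + 0)/(-4))/2) - 389)² = ((-¾ + (16*(-¼)*(-13))/2) - 389)² = ((-¾ + (½)*52) - 389)² = ((-¾ + 26) - 389)² = (101/4 - 389)² = (-1455/4)² = 2117025/16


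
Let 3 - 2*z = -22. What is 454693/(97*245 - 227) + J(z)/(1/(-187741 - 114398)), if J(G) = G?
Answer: -44448196291/11769 ≈ -3.7767e+6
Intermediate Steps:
z = 25/2 (z = 3/2 - ½*(-22) = 3/2 + 11 = 25/2 ≈ 12.500)
454693/(97*245 - 227) + J(z)/(1/(-187741 - 114398)) = 454693/(97*245 - 227) + 25/(2*(1/(-187741 - 114398))) = 454693/(23765 - 227) + 25/(2*(1/(-302139))) = 454693/23538 + 25/(2*(-1/302139)) = 454693*(1/23538) + (25/2)*(-302139) = 454693/23538 - 7553475/2 = -44448196291/11769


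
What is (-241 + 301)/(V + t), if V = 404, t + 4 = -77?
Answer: 60/323 ≈ 0.18576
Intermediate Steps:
t = -81 (t = -4 - 77 = -81)
(-241 + 301)/(V + t) = (-241 + 301)/(404 - 81) = 60/323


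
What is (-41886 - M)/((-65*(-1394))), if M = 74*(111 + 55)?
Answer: -5417/9061 ≈ -0.59784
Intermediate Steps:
M = 12284 (M = 74*166 = 12284)
(-41886 - M)/((-65*(-1394))) = (-41886 - 1*12284)/((-65*(-1394))) = (-41886 - 12284)/90610 = -54170*1/90610 = -5417/9061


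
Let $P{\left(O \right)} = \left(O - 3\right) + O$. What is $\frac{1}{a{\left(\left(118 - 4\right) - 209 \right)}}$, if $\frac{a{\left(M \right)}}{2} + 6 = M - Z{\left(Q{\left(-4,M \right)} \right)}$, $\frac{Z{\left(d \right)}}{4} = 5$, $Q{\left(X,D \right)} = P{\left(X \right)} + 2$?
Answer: $- \frac{1}{242} \approx -0.0041322$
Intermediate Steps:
$P{\left(O \right)} = -3 + 2 O$ ($P{\left(O \right)} = \left(-3 + O\right) + O = -3 + 2 O$)
$Q{\left(X,D \right)} = -1 + 2 X$ ($Q{\left(X,D \right)} = \left(-3 + 2 X\right) + 2 = -1 + 2 X$)
$Z{\left(d \right)} = 20$ ($Z{\left(d \right)} = 4 \cdot 5 = 20$)
$a{\left(M \right)} = -52 + 2 M$ ($a{\left(M \right)} = -12 + 2 \left(M - 20\right) = -12 + 2 \left(-20 + M\right) = -12 + \left(-40 + 2 M\right) = -52 + 2 M$)
$\frac{1}{a{\left(\left(118 - 4\right) - 209 \right)}} = \frac{1}{-52 + 2 \left(\left(118 - 4\right) - 209\right)} = \frac{1}{-52 + 2 \left(114 - 209\right)} = \frac{1}{-52 + 2 \left(-95\right)} = \frac{1}{-52 - 190} = \frac{1}{-242} = - \frac{1}{242}$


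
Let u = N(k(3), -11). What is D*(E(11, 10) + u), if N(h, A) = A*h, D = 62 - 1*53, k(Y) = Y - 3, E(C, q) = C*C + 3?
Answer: 1116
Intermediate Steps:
E(C, q) = 3 + C² (E(C, q) = C² + 3 = 3 + C²)
k(Y) = -3 + Y
D = 9 (D = 62 - 53 = 9)
u = 0 (u = -11*(-3 + 3) = -11*0 = 0)
D*(E(11, 10) + u) = 9*((3 + 11²) + 0) = 9*((3 + 121) + 0) = 9*(124 + 0) = 9*124 = 1116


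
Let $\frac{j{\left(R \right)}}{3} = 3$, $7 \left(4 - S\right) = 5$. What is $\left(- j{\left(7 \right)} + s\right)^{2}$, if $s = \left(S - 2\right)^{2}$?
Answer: $\frac{129600}{2401} \approx 53.978$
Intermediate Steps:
$S = \frac{23}{7}$ ($S = 4 - \frac{5}{7} = \frac{23}{7} \approx 3.2857$)
$j{\left(R \right)} = 9$ ($j{\left(R \right)} = 3 \cdot 3 = 9$)
$s = \frac{81}{49}$ ($s = \left(\frac{23}{7} - 2\right)^{2} = \left(\frac{9}{7}\right)^{2} = \frac{81}{49} \approx 1.6531$)
$\left(- j{\left(7 \right)} + s\right)^{2} = \left(\left(-1\right) 9 + \frac{81}{49}\right)^{2} = \left(-9 + \frac{81}{49}\right)^{2} = \left(- \frac{360}{49}\right)^{2} = \frac{129600}{2401}$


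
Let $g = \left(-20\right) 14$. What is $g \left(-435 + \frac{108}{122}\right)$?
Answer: $\frac{7414680}{61} \approx 1.2155 \cdot 10^{5}$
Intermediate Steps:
$g = -280$
$g \left(-435 + \frac{108}{122}\right) = - 280 \left(-435 + \frac{108}{122}\right) = - 280 \left(-435 + 108 \cdot \frac{1}{122}\right) = - 280 \left(-435 + \frac{54}{61}\right) = \left(-280\right) \left(- \frac{26481}{61}\right) = \frac{7414680}{61}$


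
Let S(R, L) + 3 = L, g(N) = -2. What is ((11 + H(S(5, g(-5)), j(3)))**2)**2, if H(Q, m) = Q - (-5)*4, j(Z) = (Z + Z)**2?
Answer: 456976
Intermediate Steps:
j(Z) = 4*Z**2 (j(Z) = (2*Z)**2 = 4*Z**2)
S(R, L) = -3 + L
H(Q, m) = 20 + Q (H(Q, m) = Q - 1*(-20) = Q + 20 = 20 + Q)
((11 + H(S(5, g(-5)), j(3)))**2)**2 = ((11 + (20 + (-3 - 2)))**2)**2 = ((11 + (20 - 5))**2)**2 = ((11 + 15)**2)**2 = (26**2)**2 = 676**2 = 456976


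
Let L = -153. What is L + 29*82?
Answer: 2225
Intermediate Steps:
L + 29*82 = -153 + 29*82 = -153 + 2378 = 2225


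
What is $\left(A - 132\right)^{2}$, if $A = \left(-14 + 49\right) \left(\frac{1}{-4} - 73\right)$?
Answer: $\frac{116273089}{16} \approx 7.2671 \cdot 10^{6}$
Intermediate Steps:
$A = - \frac{10255}{4}$ ($A = 35 \left(- \frac{1}{4} - 73\right) = 35 \left(- \frac{293}{4}\right) = - \frac{10255}{4} \approx -2563.8$)
$\left(A - 132\right)^{2} = \left(- \frac{10255}{4} - 132\right)^{2} = \left(- \frac{10783}{4}\right)^{2} = \frac{116273089}{16}$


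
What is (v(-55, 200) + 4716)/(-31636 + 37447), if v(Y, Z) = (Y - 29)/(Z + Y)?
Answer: 227912/280865 ≈ 0.81146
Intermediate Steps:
v(Y, Z) = (-29 + Y)/(Y + Z)
(v(-55, 200) + 4716)/(-31636 + 37447) = ((-29 - 55)/(-55 + 200) + 4716)/(-31636 + 37447) = (-84/145 + 4716)/5811 = ((1/145)*(-84) + 4716)*(1/5811) = (-84/145 + 4716)*(1/5811) = (683736/145)*(1/5811) = 227912/280865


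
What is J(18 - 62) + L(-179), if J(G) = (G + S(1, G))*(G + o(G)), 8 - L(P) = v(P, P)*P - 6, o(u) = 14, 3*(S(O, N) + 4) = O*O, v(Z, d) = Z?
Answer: -30597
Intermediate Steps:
S(O, N) = -4 + O**2/3 (S(O, N) = -4 + (O*O)/3 = -4 + O**2/3)
L(P) = 14 - P**2 (L(P) = 8 - (P*P - 6) = 8 - (P**2 - 6) = 8 - (-6 + P**2) = 8 + (6 - P**2) = 14 - P**2)
J(G) = (14 + G)*(-11/3 + G) (J(G) = (G + (-4 + (1/3)*1**2))*(G + 14) = (G + (-4 + (1/3)*1))*(14 + G) = (G + (-4 + 1/3))*(14 + G) = (G - 11/3)*(14 + G) = (-11/3 + G)*(14 + G) = (14 + G)*(-11/3 + G))
J(18 - 62) + L(-179) = (-154/3 + (18 - 62)**2 + 31*(18 - 62)/3) + (14 - 1*(-179)**2) = (-154/3 + (-44)**2 + (31/3)*(-44)) + (14 - 1*32041) = (-154/3 + 1936 - 1364/3) + (14 - 32041) = 1430 - 32027 = -30597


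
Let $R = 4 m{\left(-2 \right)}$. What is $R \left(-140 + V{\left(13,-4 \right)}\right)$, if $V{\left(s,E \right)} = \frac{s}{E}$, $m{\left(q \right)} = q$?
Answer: $1146$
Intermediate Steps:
$R = -8$ ($R = 4 \left(-2\right) = -8$)
$R \left(-140 + V{\left(13,-4 \right)}\right) = - 8 \left(-140 + \frac{13}{-4}\right) = - 8 \left(-140 + 13 \left(- \frac{1}{4}\right)\right) = - 8 \left(-140 - \frac{13}{4}\right) = \left(-8\right) \left(- \frac{573}{4}\right) = 1146$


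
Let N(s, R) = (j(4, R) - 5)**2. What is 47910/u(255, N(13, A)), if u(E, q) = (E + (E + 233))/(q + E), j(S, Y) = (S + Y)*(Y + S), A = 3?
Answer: 104970810/743 ≈ 1.4128e+5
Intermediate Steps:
j(S, Y) = (S + Y)**2 (j(S, Y) = (S + Y)*(S + Y) = (S + Y)**2)
N(s, R) = (-5 + (4 + R)**2)**2 (N(s, R) = ((4 + R)**2 - 5)**2 = (-5 + (4 + R)**2)**2)
u(E, q) = (233 + 2*E)/(E + q) (u(E, q) = (E + (233 + E))/(E + q) = (233 + 2*E)/(E + q))
47910/u(255, N(13, A)) = 47910/(((233 + 2*255)/(255 + (-5 + (4 + 3)**2)**2))) = 47910/(((233 + 510)/(255 + (-5 + 7**2)**2))) = 47910/((743/(255 + (-5 + 49)**2))) = 47910/((743/(255 + 44**2))) = 47910/((743/(255 + 1936))) = 47910/((743/2191)) = 47910/(((1/2191)*743)) = 47910/(743/2191) = 47910*(2191/743) = 104970810/743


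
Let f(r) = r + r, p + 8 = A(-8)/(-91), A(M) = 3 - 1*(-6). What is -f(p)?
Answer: 1474/91 ≈ 16.198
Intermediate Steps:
A(M) = 9 (A(M) = 3 + 6 = 9)
p = -737/91 (p = -8 + 9/(-91) = -8 + 9*(-1/91) = -8 - 9/91 = -737/91 ≈ -8.0989)
f(r) = 2*r
-f(p) = -2*(-737)/91 = -1*(-1474/91) = 1474/91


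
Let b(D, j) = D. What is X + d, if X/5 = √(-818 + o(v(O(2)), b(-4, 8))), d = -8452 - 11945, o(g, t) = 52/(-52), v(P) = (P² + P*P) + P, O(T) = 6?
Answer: -20397 + 15*I*√91 ≈ -20397.0 + 143.09*I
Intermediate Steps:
v(P) = P + 2*P² (v(P) = (P² + P²) + P = 2*P² + P = P + 2*P²)
o(g, t) = -1 (o(g, t) = 52*(-1/52) = -1)
d = -20397
X = 15*I*√91 (X = 5*√(-818 - 1) = 5*√(-819) = 5*(3*I*√91) = 15*I*√91 ≈ 143.09*I)
X + d = 15*I*√91 - 20397 = -20397 + 15*I*√91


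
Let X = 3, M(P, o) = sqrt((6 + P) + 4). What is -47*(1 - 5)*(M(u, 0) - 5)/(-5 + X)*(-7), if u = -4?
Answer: -3290 + 658*sqrt(6) ≈ -1678.2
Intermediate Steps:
M(P, o) = sqrt(10 + P)
-47*(1 - 5)*(M(u, 0) - 5)/(-5 + X)*(-7) = -47*(1 - 5)*(sqrt(10 - 4) - 5)/(-5 + 3)*(-7) = -(-188)*(sqrt(6) - 5)/(-2)*(-7) = -(-188)*(-5 + sqrt(6))*(-1/2)*(-7) = -(-188)*(5/2 - sqrt(6)/2)*(-7) = -47*(-10 + 2*sqrt(6))*(-7) = (470 - 94*sqrt(6))*(-7) = -3290 + 658*sqrt(6)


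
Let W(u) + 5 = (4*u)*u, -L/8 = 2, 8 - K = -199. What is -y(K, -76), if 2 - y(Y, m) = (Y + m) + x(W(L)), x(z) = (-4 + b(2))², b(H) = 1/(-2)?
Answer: 597/4 ≈ 149.25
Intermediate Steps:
K = 207 (K = 8 - 1*(-199) = 8 + 199 = 207)
b(H) = -½
L = -16 (L = -8*2 = -16)
W(u) = -5 + 4*u² (W(u) = -5 + (4*u)*u = -5 + 4*u²)
x(z) = 81/4 (x(z) = (-4 - ½)² = (-9/2)² = 81/4)
y(Y, m) = -73/4 - Y - m (y(Y, m) = 2 - ((Y + m) + 81/4) = 2 - (81/4 + Y + m) = 2 + (-81/4 - Y - m) = -73/4 - Y - m)
-y(K, -76) = -(-73/4 - 1*207 - 1*(-76)) = -(-73/4 - 207 + 76) = -1*(-597/4) = 597/4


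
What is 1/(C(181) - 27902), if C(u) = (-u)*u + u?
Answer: -1/60482 ≈ -1.6534e-5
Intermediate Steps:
C(u) = u - u**2 (C(u) = -u**2 + u = u - u**2)
1/(C(181) - 27902) = 1/(181*(1 - 1*181) - 27902) = 1/(181*(1 - 181) - 27902) = 1/(181*(-180) - 27902) = 1/(-32580 - 27902) = 1/(-60482) = -1/60482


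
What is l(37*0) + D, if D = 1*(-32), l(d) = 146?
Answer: 114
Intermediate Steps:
D = -32
l(37*0) + D = 146 - 32 = 114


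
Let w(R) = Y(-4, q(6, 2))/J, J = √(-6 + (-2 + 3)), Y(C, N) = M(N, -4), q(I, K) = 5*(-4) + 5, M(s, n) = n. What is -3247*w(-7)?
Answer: -12988*I*√5/5 ≈ -5808.4*I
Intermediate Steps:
q(I, K) = -15 (q(I, K) = -20 + 5 = -15)
Y(C, N) = -4
J = I*√5 (J = √(-6 + 1) = √(-5) = I*√5 ≈ 2.2361*I)
w(R) = 4*I*√5/5 (w(R) = -4*(-I*√5/5) = -(-4)*I*√5/5 = 4*I*√5/5)
-3247*w(-7) = -12988*I*√5/5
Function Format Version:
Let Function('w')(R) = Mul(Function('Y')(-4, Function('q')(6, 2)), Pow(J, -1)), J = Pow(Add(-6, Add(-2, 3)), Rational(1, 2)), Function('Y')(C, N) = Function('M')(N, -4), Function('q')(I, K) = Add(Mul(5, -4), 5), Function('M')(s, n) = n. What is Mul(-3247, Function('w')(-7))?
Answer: Mul(Rational(-12988, 5), I, Pow(5, Rational(1, 2))) ≈ Mul(-5808.4, I)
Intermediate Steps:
Function('q')(I, K) = -15 (Function('q')(I, K) = Add(-20, 5) = -15)
Function('Y')(C, N) = -4
J = Mul(I, Pow(5, Rational(1, 2))) (J = Pow(Add(-6, 1), Rational(1, 2)) = Pow(-5, Rational(1, 2)) = Mul(I, Pow(5, Rational(1, 2))) ≈ Mul(2.2361, I))
Function('w')(R) = Mul(Rational(4, 5), I, Pow(5, Rational(1, 2))) (Function('w')(R) = Mul(-4, Pow(Mul(I, Pow(5, Rational(1, 2))), -1)) = Mul(-4, Mul(Rational(-1, 5), I, Pow(5, Rational(1, 2)))) = Mul(Rational(4, 5), I, Pow(5, Rational(1, 2))))
Mul(-3247, Function('w')(-7)) = Mul(-3247, Mul(Rational(4, 5), I, Pow(5, Rational(1, 2)))) = Mul(Rational(-12988, 5), I, Pow(5, Rational(1, 2)))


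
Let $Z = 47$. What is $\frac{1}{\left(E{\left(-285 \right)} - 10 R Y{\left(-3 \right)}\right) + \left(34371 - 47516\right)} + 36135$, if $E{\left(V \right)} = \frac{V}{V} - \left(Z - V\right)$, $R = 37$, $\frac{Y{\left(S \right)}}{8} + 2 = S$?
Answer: $\frac{47842741}{1324} \approx 36135.0$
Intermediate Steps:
$Y{\left(S \right)} = -16 + 8 S$
$E{\left(V \right)} = -46 + V$ ($E{\left(V \right)} = \frac{V}{V} - \left(47 - V\right) = 1 + \left(-47 + V\right) = -46 + V$)
$\frac{1}{\left(E{\left(-285 \right)} - 10 R Y{\left(-3 \right)}\right) + \left(34371 - 47516\right)} + 36135 = \frac{1}{\left(\left(-46 - 285\right) - 10 \cdot 37 \left(-16 + 8 \left(-3\right)\right)\right) + \left(34371 - 47516\right)} + 36135 = \frac{1}{\left(-331 - 370 \left(-16 - 24\right)\right) + \left(34371 - 47516\right)} + 36135 = \frac{1}{\left(-331 - 370 \left(-40\right)\right) - 13145} + 36135 = \frac{1}{\left(-331 - -14800\right) - 13145} + 36135 = \frac{1}{\left(-331 + 14800\right) - 13145} + 36135 = \frac{1}{14469 - 13145} + 36135 = \frac{1}{1324} + 36135 = \frac{47842741}{1324}$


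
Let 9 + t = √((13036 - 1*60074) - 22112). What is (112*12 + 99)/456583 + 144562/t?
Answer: (-66004538659*I + 7215*√2766)/(456583*(5*√2766 + 9*I)) ≈ -18.79 - 549.1*I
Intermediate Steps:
t = -9 + 5*I*√2766 (t = -9 + √((13036 - 1*60074) - 22112) = -9 + √((13036 - 60074) - 22112) = -9 + √(-47038 - 22112) = -9 + √(-69150) = -9 + 5*I*√2766 ≈ -9.0 + 262.96*I)
(112*12 + 99)/456583 + 144562/t = (112*12 + 99)/456583 + 144562/(-9 + 5*I*√2766) = (1344 + 99)*(1/456583) + 144562/(-9 + 5*I*√2766) = 1443*(1/456583) + 144562/(-9 + 5*I*√2766) = 1443/456583 + 144562/(-9 + 5*I*√2766)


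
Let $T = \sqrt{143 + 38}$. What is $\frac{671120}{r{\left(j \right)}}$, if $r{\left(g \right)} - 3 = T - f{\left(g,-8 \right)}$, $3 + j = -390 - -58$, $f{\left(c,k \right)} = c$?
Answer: $\frac{226838560}{114063} - \frac{671120 \sqrt{181}}{114063} \approx 1909.6$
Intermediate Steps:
$T = \sqrt{181} \approx 13.454$
$j = -335$ ($j = -3 - 332 = -335$)
$r{\left(g \right)} = 3 + \sqrt{181} - g$ ($r{\left(g \right)} = 3 - \left(g - \sqrt{181}\right) = 3 + \sqrt{181} - g$)
$\frac{671120}{r{\left(j \right)}} = \frac{671120}{3 + \sqrt{181} - -335} = \frac{671120}{3 + \sqrt{181} + 335} = \frac{671120}{338 + \sqrt{181}}$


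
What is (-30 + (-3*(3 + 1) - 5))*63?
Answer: -2961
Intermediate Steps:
(-30 + (-3*(3 + 1) - 5))*63 = (-30 + (-3*4 - 5))*63 = (-30 + (-12 - 5))*63 = (-30 - 17)*63 = -47*63 = -2961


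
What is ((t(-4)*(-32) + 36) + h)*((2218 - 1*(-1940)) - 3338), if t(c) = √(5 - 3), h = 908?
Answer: 774080 - 26240*√2 ≈ 7.3697e+5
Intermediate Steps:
t(c) = √2
((t(-4)*(-32) + 36) + h)*((2218 - 1*(-1940)) - 3338) = ((√2*(-32) + 36) + 908)*((2218 - 1*(-1940)) - 3338) = ((-32*√2 + 36) + 908)*((2218 + 1940) - 3338) = ((36 - 32*√2) + 908)*(4158 - 3338) = (944 - 32*√2)*820 = 774080 - 26240*√2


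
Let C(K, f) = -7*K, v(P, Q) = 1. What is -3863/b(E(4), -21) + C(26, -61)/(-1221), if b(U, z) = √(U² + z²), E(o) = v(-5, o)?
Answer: 182/1221 - 3863*√442/442 ≈ -183.60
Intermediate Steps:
E(o) = 1
-3863/b(E(4), -21) + C(26, -61)/(-1221) = -3863/√(1² + (-21)²) - 7*26/(-1221) = -3863/√(1 + 441) - 182*(-1/1221) = -3863*√442/442 + 182/1221 = 182/1221 - 3863*√442/442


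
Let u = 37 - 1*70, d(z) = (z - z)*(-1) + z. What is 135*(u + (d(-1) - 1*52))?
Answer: -11610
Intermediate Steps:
d(z) = z (d(z) = 0*(-1) + z = 0 + z = z)
u = -33 (u = 37 - 70 = -33)
135*(u + (d(-1) - 1*52)) = 135*(-33 + (-1 - 1*52)) = 135*(-33 + (-1 - 52)) = 135*(-33 - 53) = 135*(-86) = -11610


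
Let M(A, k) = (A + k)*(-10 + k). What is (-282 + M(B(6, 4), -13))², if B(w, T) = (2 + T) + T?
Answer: 45369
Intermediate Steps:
B(w, T) = 2 + 2*T
M(A, k) = (-10 + k)*(A + k)
(-282 + M(B(6, 4), -13))² = (-282 + ((-13)² - 10*(2 + 2*4) - 10*(-13) + (2 + 2*4)*(-13)))² = (-282 + (169 - 10*(2 + 8) + 130 + (2 + 8)*(-13)))² = (-282 + (169 - 10*10 + 130 + 10*(-13)))² = (-282 + (169 - 100 + 130 - 130))² = (-282 + 69)² = (-213)² = 45369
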